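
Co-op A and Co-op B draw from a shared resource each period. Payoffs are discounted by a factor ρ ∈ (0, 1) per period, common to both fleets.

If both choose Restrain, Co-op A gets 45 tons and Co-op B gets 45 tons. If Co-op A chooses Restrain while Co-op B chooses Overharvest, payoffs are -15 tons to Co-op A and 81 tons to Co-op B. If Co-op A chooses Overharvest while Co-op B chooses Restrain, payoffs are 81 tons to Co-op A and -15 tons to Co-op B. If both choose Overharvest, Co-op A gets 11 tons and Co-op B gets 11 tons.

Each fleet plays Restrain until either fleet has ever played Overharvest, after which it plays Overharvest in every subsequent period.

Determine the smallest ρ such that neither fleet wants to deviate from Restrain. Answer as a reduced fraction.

18/35

Cooperation forever yields 45 each period: 45/(1−ρ).
Deviating yields 81 once, then 11 forever: 81 + 11ρ/(1−ρ).
No profitable deviation requires 45/(1−ρ) ≥ 81 + 11ρ/(1−ρ).
Multiplying by (1−ρ): 45 ≥ 81(1−ρ) + 11ρ = 81 − 70ρ.
So 70ρ ≥ 36, i.e. ρ ≥ 36/70 = 18/35.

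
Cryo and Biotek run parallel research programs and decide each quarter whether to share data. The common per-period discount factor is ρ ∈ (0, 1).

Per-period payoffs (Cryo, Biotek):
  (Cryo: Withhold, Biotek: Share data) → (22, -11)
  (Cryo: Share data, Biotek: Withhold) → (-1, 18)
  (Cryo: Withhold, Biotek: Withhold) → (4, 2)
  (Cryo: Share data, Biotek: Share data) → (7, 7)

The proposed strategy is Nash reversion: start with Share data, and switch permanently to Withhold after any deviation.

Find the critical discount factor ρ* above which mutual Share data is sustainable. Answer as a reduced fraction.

For Cryo: deviation gain 22−7 = 15, per-period punishment loss 7−4 = 3. IC gives ρ ≥ 15/18 = 5/6.
For Biotek: gain 11, loss 5 per period, so ρ ≥ 11/16.
The tighter constraint is Cryo's, so cooperation needs ρ ≥ 5/6.

5/6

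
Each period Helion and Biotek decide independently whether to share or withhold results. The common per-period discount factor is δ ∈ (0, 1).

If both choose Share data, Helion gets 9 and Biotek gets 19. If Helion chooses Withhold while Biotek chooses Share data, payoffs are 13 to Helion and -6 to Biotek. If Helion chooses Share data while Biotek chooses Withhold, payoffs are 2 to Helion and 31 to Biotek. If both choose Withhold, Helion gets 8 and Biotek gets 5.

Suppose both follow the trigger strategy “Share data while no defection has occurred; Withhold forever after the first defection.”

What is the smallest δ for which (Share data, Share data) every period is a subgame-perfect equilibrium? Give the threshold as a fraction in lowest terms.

For Helion: deviation gain 13−9 = 4, per-period punishment loss 9−8 = 1. IC gives δ ≥ 4/5.
For Biotek: gain 12, loss 14 per period, so δ ≥ 12/26 = 6/13.
The tighter constraint is Helion's, so cooperation needs δ ≥ 4/5.

4/5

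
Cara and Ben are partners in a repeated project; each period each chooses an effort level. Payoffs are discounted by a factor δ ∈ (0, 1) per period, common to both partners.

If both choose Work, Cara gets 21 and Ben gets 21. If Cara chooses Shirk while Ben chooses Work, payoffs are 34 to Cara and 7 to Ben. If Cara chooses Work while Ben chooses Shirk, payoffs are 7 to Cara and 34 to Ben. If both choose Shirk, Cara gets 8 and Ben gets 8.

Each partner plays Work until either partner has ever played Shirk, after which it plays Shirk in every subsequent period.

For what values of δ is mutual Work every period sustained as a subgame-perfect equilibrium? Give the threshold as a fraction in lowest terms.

Under grim trigger the critical discount factor is (T−C)/(T−P) with T = 34, C = 21, P = 8.
δ* = (34−21)/(34−8) = 13/26 = 1/2.

1/2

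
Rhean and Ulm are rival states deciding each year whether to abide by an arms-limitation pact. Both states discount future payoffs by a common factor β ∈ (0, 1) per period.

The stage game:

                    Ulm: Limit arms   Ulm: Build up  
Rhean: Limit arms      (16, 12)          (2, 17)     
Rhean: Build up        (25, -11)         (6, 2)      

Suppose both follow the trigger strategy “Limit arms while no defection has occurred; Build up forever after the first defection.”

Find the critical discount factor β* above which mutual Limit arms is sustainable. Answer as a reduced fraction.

For Rhean: deviation gain 25−16 = 9, per-period punishment loss 16−6 = 10. IC gives β ≥ 9/19.
For Ulm: gain 5, loss 10 per period, so β ≥ 5/15 = 1/3.
The tighter constraint is Rhean's, so cooperation needs β ≥ 9/19.

9/19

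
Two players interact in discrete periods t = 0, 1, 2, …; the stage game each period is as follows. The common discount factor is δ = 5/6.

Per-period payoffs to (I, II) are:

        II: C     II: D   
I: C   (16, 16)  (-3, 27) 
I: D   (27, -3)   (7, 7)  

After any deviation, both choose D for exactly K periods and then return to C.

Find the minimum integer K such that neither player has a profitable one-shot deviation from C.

2

IC: δ(1−δ^K)/(1−δ) ≥ (27−16)/(16−7) = 11/9.
With δ = 5/6: need 1 − δ^K ≥ 11/9·(1−5/6)/(5/6), i.e. δ^K ≤ 0.7556.
Since (5/6)^1 = 0.8333 and (5/6)^2 = 0.6944, the smallest such K is 2.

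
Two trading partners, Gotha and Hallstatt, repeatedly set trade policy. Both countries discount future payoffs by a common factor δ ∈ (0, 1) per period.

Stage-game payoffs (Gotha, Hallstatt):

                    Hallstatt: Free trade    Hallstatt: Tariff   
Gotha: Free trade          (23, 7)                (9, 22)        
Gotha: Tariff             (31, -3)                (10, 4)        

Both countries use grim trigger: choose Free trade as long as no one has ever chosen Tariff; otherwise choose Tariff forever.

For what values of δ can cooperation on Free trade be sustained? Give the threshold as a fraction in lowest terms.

Gotha's threshold: (31−23)/(31−10) = 8/21.
Hallstatt's threshold: (22−7)/(22−4) = 5/6.
8/21 < 5/6, so Hallstatt binds and δ* = 5/6.

5/6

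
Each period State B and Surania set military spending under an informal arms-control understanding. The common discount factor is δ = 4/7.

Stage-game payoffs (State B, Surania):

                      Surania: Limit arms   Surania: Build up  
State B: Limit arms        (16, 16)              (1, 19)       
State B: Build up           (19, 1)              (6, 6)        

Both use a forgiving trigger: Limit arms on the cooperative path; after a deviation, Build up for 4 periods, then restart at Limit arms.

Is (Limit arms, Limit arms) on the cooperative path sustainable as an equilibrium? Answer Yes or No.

Yes

IC: δ+…+δ^4 ≥ (19−16)/(16−6) = 3/10.
At δ = 4/7: partial sum = 1.1912 ≥ 0.3000. Cooperation sustainable.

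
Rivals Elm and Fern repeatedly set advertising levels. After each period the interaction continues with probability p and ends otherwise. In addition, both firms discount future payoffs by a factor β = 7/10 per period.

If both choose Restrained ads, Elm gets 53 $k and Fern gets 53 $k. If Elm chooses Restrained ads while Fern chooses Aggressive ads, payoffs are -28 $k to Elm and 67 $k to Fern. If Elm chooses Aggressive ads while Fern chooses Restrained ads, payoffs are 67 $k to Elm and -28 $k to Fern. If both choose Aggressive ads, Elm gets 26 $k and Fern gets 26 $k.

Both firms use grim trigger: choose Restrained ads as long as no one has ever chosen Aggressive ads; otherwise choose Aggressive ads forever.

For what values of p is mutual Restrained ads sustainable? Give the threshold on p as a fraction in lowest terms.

With continuation probability p and discount β, the effective per-period discount factor is βp.
Grim-trigger IC: βp ≥ (67−53)/(67−26) = 14/41.
So p ≥ (14/41)/(7/10) = 20/41.

20/41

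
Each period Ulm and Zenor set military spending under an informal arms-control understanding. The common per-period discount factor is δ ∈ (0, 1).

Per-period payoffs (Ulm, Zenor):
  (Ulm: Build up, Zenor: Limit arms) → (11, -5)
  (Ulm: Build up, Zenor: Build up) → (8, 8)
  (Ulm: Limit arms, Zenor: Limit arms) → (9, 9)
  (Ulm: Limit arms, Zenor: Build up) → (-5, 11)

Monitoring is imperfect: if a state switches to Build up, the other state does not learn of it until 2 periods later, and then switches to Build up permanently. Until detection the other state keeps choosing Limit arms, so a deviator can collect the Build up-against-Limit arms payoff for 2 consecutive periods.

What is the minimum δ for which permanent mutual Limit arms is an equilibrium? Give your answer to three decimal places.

A deviator earns 11 for 2 periods, then 8 forever; cooperating earns 9 forever. Multiplying the IC by (1−δ):
9 ≥ 11(1−δ^2) + 8δ^2, so 3·δ^2 ≥ 2 and δ^2 ≥ 2/3.
δ ≥ (2/3)^(1/2) ≈ 0.816.

0.816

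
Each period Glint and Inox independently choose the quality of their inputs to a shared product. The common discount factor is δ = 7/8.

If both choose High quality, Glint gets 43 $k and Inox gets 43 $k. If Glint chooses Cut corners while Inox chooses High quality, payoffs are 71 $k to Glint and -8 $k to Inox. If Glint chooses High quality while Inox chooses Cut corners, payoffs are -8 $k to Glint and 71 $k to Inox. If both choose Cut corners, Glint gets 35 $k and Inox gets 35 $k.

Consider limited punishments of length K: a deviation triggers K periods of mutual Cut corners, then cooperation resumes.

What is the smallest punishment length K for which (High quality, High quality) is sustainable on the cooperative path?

6

No profitable deviation requires (43−35)(δ+…+δ^K) ≥ 71−43, i.e. δ+…+δ^K ≥ 7/2 ≈ 3.5000.
With δ = 7/8, the partial sums are K=1: 0.8750, K=2: 1.6406, K=3: 2.3105, K=4: 2.8967, K=5: 3.4096, K=6: 3.8584.
K = 6 is the first length at which the sum reaches 3.5000.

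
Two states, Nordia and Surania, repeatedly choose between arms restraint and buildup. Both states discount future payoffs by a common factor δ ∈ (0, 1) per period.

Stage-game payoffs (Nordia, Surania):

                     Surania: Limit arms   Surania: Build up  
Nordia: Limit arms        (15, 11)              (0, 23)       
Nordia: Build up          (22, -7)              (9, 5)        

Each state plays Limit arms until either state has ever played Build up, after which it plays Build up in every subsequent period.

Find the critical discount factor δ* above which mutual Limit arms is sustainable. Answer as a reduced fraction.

Nordia's threshold: (22−15)/(22−9) = 7/13.
Surania's threshold: (23−11)/(23−5) = 2/3.
7/13 < 2/3, so Surania binds and δ* = 2/3.

2/3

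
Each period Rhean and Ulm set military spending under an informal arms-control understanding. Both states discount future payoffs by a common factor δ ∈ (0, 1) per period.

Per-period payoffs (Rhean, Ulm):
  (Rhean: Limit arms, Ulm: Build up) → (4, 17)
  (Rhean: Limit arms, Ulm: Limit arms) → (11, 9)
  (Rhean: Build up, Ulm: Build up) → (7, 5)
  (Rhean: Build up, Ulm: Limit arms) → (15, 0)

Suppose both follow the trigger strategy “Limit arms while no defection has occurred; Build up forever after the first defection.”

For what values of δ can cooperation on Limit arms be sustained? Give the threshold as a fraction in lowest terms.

2/3

Rhean's threshold: (15−11)/(15−7) = 1/2.
Ulm's threshold: (17−9)/(17−5) = 2/3.
1/2 < 2/3, so Ulm binds and δ* = 2/3.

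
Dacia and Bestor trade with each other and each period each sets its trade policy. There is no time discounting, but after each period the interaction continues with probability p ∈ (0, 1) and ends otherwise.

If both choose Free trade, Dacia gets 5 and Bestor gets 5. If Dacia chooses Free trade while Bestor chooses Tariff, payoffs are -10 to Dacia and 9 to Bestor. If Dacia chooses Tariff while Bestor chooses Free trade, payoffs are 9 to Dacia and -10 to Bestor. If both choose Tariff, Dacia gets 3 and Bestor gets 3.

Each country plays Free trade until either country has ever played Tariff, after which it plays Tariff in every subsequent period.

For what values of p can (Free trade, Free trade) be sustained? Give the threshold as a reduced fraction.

Expected cooperation value is 5 + p·5 + p²·5 + … = 5/(1−p); deviation gives 9 + p·3/(1−p).
5 ≥ 9(1−p) + 3p ⇒ 6p ≥ 4 ⇒ p ≥ 4/6 = 2/3.

2/3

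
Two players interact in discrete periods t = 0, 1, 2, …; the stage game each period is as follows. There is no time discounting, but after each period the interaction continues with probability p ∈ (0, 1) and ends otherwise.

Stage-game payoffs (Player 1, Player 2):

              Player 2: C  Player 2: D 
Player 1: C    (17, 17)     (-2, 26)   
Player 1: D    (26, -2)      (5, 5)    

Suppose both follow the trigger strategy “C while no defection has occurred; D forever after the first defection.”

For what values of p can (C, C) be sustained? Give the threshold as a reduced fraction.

Expected cooperation value is 17 + p·17 + p²·17 + … = 17/(1−p); deviation gives 26 + p·5/(1−p).
17 ≥ 26(1−p) + 5p ⇒ 21p ≥ 9 ⇒ p ≥ 9/21 = 3/7.

3/7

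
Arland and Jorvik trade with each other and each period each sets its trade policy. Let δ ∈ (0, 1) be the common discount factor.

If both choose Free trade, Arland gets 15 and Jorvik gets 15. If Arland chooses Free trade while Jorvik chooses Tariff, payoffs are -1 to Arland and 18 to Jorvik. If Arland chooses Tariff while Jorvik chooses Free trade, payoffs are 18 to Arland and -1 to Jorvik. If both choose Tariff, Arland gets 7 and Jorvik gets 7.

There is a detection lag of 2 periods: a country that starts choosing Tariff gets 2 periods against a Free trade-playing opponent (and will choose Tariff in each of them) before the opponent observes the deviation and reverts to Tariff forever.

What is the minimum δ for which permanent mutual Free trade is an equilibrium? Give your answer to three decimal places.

A deviator earns 18 for 2 periods, then 7 forever; cooperating earns 15 forever. Multiplying the IC by (1−δ):
15 ≥ 18(1−δ^2) + 7δ^2, so 11·δ^2 ≥ 3 and δ^2 ≥ 3/11.
δ ≥ (3/11)^(1/2) ≈ 0.522.

0.522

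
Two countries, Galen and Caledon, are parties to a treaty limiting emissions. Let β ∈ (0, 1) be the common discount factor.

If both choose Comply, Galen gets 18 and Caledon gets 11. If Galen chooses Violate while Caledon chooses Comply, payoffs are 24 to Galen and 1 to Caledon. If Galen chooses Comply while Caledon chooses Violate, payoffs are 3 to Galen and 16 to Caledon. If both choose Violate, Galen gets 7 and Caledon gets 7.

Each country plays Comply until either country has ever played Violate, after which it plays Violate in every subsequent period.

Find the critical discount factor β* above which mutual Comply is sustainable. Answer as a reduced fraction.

5/9

Galen's threshold: (24−18)/(24−7) = 6/17.
Caledon's threshold: (16−11)/(16−7) = 5/9.
6/17 < 5/9, so Caledon binds and β* = 5/9.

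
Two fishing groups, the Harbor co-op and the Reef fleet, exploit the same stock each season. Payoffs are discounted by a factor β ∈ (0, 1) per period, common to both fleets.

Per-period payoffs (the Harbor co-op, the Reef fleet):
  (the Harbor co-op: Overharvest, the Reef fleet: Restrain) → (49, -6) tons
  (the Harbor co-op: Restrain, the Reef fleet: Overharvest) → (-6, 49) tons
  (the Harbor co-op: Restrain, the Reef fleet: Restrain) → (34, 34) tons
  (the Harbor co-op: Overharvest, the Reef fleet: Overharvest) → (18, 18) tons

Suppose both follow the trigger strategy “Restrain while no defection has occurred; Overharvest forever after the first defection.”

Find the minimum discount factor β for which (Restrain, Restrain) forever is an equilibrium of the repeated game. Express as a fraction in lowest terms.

15/31

Cooperation forever yields 34 each period: 34/(1−β).
Deviating yields 49 once, then 18 forever: 49 + 18β/(1−β).
No profitable deviation requires 34/(1−β) ≥ 49 + 18β/(1−β).
Multiplying by (1−β): 34 ≥ 49(1−β) + 18β = 49 − 31β.
So 31β ≥ 15, i.e. β ≥ 15/31.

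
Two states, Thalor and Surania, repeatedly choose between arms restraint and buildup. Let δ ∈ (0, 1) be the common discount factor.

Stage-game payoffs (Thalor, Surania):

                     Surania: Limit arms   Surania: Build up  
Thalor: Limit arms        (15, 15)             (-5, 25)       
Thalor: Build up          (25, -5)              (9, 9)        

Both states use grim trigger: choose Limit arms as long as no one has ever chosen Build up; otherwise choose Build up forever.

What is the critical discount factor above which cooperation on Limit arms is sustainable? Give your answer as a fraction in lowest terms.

One-period gain from deviating is 25 − 15 = 10. The loss is 15 − 9 = 6 in every subsequent period, with present value 6·δ/(1−δ).
Deviation is unprofitable when 6·δ/(1−δ) ≥ 10, i.e. δ/(1−δ) ≥ 5/3.
Equivalently δ ≥ 10/(10+6) = 5/8.

5/8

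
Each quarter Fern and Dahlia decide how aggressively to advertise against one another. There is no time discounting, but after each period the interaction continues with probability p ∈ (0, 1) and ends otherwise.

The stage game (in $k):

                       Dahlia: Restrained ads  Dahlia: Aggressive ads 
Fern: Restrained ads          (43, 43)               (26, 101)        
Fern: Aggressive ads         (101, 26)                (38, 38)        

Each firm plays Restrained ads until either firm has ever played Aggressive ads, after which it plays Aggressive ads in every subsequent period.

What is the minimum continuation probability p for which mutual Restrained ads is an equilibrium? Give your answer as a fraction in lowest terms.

Expected cooperation value is 43 + p·43 + p²·43 + … = 43/(1−p); deviation gives 101 + p·38/(1−p).
43 ≥ 101(1−p) + 38p ⇒ 63p ≥ 58 ⇒ p ≥ 58/63.

58/63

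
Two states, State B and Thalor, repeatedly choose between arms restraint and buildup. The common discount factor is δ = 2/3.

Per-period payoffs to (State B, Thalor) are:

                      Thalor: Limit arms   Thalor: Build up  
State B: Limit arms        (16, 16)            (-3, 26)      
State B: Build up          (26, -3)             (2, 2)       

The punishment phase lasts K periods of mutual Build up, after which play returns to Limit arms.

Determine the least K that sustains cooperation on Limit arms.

2

No profitable deviation requires (16−2)(δ+…+δ^K) ≥ 26−16, i.e. δ+…+δ^K ≥ 5/7 ≈ 0.7143.
With δ = 2/3, the partial sums are K=1: 0.6667, K=2: 1.1111.
K = 2 is the first length at which the sum reaches 0.7143.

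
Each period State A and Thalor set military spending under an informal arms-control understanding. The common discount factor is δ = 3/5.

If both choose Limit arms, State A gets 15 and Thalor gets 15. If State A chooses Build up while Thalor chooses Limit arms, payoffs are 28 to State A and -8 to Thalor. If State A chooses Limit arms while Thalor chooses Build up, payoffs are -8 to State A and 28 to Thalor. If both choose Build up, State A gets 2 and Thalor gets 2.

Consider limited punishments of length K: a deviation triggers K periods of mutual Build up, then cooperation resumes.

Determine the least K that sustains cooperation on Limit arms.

No profitable deviation requires (15−2)(δ+…+δ^K) ≥ 28−15, i.e. δ+…+δ^K ≥ 1 ≈ 1.0000.
With δ = 3/5, the partial sums are K=1: 0.6000, K=2: 0.9600, K=3: 1.1760.
K = 3 is the first length at which the sum reaches 1.0000.

3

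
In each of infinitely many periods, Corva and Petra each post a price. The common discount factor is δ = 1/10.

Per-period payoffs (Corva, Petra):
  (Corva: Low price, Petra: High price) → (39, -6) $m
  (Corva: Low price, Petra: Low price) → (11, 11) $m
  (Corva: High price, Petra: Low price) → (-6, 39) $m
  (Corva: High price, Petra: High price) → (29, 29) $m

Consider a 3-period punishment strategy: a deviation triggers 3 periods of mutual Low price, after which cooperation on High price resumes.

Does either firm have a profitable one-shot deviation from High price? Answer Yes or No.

Yes

A one-shot deviation gives 39 now, then 11 for 3 periods, then back to 29.
Gain from deviating: (39−29) today; loss: (29−11) in each of the next 3 periods.
No-deviation condition: (29−11)(δ+…+δ^3) ≥ 39−29, i.e. δ+…+δ^3 ≥ 5/9.
At δ = 1/10: δ+…+δ^3 = 0.1110 < 0.5556.
So cooperation is not sustainable.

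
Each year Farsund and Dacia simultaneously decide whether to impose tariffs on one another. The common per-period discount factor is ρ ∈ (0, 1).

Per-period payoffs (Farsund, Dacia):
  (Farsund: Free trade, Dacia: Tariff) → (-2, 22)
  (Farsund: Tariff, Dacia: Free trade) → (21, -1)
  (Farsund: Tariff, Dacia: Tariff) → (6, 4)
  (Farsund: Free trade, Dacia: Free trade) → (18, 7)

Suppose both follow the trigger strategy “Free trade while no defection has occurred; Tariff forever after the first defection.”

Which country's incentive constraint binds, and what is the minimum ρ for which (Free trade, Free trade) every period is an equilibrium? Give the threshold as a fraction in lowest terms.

Dacia; ρ ≥ 5/6

For Farsund: deviation gain 21−18 = 3, per-period punishment loss 18−6 = 12. IC gives ρ ≥ 3/15 = 1/5.
For Dacia: gain 15, loss 3 per period, so ρ ≥ 15/18 = 5/6.
The tighter constraint is Dacia's, so cooperation needs ρ ≥ 5/6.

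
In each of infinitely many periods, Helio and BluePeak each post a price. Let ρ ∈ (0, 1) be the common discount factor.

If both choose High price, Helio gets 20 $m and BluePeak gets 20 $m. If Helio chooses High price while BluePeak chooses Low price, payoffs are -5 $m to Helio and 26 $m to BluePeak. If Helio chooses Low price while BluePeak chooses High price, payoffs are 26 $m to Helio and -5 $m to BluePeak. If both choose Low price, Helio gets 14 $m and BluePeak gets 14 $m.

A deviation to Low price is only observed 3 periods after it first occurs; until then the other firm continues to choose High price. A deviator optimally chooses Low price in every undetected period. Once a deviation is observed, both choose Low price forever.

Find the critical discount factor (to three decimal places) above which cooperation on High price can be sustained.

0.794

The best deviation is to choose Low price for all 3 undetected periods, earning 26 each, then 14 forever once detected.
Deviation value: 26(1−ρ^3)/(1−ρ) + 14ρ^3/(1−ρ); cooperation value: 20/(1−ρ).
IC: 20 ≥ 26(1−ρ^3) + 14ρ^3 = 26 − 12ρ^3.
So ρ^3 ≥ 6/12 = 1/2, giving ρ ≥ (1/2)^(1/3) ≈ 0.794.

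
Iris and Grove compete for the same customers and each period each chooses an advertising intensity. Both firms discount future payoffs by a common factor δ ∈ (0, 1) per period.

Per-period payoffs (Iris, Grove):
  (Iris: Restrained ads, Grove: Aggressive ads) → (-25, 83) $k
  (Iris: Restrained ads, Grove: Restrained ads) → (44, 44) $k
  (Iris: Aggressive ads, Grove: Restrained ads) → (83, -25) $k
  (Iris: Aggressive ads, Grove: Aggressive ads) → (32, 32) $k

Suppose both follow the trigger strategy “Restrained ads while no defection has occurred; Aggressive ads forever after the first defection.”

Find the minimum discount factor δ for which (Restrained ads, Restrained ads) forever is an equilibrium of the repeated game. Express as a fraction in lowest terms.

13/17

Cooperation forever yields 44 each period: 44/(1−δ).
Deviating yields 83 once, then 32 forever: 83 + 32δ/(1−δ).
No profitable deviation requires 44/(1−δ) ≥ 83 + 32δ/(1−δ).
Multiplying by (1−δ): 44 ≥ 83(1−δ) + 32δ = 83 − 51δ.
So 51δ ≥ 39, i.e. δ ≥ 39/51 = 13/17.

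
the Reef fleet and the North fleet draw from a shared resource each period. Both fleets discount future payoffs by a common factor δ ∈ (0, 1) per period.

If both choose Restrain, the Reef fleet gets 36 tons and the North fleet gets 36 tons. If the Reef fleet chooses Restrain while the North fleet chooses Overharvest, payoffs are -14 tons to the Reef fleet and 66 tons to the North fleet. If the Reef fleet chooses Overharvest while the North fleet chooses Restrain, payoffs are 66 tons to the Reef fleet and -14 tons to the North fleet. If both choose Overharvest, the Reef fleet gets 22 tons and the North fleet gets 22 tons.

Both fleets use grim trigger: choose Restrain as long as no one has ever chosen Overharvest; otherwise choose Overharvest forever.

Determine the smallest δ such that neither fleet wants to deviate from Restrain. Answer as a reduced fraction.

15/22

Under grim trigger the critical discount factor is (T−C)/(T−P) with T = 66, C = 36, P = 22.
δ* = (66−36)/(66−22) = 30/44 = 15/22.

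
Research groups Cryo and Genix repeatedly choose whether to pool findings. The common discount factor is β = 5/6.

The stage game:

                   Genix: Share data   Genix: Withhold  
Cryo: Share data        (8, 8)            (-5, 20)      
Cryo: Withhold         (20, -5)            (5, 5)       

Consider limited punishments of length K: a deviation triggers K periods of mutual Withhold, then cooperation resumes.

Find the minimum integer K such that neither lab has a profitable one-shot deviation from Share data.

IC: β(1−β^K)/(1−β) ≥ (20−8)/(8−5) = 4.
With β = 5/6: need 1 − β^K ≥ 4·(1−5/6)/(5/6), i.e. β^K ≤ 0.2000.
Since (5/6)^8 = 0.2326 and (5/6)^9 = 0.1938, the smallest such K is 9.

9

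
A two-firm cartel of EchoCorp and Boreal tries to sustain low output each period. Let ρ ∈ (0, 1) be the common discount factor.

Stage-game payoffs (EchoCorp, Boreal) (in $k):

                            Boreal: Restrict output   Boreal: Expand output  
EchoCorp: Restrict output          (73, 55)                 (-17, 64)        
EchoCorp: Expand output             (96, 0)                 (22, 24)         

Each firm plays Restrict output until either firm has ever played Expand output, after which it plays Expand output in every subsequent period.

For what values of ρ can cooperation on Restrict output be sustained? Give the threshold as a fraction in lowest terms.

23/74

EchoCorp: cooperation gives 73 each period; deviation gives 96 once then 22 forever.
  73/(1−ρ) ≥ 96 + 22ρ/(1−ρ) ⇒ ρ ≥ 23/74.
Boreal: cooperation gives 55 each period; deviation gives 64 once then 24 forever.
  ρ ≥ 9/40.
Both must hold, so the binding constraint is EchoCorp's: ρ ≥ 23/74.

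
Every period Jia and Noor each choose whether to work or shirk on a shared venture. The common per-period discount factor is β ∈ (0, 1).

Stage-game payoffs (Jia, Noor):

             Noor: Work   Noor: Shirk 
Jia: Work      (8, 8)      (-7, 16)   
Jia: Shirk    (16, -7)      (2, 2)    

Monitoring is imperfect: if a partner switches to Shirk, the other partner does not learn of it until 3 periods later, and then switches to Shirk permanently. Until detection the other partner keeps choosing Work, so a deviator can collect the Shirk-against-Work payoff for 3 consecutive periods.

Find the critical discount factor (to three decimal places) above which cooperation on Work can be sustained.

0.830

Deviating for the 3 undetected periods gains 16−8 = 8 per period over cooperation, then loses 8−2 = 6 per period forever once punishment starts.
Gain: 8(1 + β + … + β^2); loss: 6·β^3/(1−β).
No profitable deviation ⇔ 8(1−β^3) ≤ 6·β^3, i.e. β^3 ≥ 8/(8+6) = 4/7.
Hence β ≥ (4/7)^(1/3) ≈ 0.830.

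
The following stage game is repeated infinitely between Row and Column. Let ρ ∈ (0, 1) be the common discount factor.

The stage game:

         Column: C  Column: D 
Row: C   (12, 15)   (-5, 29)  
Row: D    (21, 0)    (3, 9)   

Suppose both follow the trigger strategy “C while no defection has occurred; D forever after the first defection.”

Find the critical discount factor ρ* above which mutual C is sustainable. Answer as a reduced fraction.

7/10

Row's threshold: (21−12)/(21−3) = 1/2.
Column's threshold: (29−15)/(29−9) = 7/10.
1/2 < 7/10, so Column binds and ρ* = 7/10.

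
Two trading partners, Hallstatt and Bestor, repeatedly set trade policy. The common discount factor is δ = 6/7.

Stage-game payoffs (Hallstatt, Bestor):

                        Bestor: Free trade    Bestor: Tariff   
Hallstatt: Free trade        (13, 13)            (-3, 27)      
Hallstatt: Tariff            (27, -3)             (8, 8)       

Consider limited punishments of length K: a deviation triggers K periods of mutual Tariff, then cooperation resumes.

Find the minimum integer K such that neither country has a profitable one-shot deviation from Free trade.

5

Need Σ_{k=1}^{K} δ^k ≥ (27−13)/(13−8) = 2.8000 at δ = 6/7.
At K = 4 the sum is 2.7613 < 2.8000; at K = 5 it is 3.2240 ≥ 2.8000.
So the minimum punishment length is K = 5.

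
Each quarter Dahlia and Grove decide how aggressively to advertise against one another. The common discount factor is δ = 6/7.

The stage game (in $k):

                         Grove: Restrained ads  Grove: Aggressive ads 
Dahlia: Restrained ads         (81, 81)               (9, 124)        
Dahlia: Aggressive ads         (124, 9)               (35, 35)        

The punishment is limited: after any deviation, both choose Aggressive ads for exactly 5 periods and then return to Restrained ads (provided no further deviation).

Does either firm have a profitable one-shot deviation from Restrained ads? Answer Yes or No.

IC: δ+…+δ^5 ≥ (124−81)/(81−35) = 43/46.
At δ = 6/7: partial sum = 3.2240 ≥ 0.9348. Cooperation sustainable.

No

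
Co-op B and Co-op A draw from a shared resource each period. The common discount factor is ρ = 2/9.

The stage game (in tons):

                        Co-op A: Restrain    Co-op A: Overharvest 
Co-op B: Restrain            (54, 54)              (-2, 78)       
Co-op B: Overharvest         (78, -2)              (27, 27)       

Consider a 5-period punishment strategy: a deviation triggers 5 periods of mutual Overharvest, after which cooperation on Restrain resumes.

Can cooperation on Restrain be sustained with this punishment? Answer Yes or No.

Comparing payoff streams over the 6 periods until play realigns: cooperate → 54(1+ρ+…+ρ^5); deviate → 78 + 27(ρ+…+ρ^5).
Cooperation is sustained iff (54−27)(ρ+…+ρ^5) ≥ 78−54.
ρ+…+ρ^5 = 2/9·(1−(2/9)^5)/(1−2/9) = 0.2856, and (78−54)/(54−27) = 0.8889.
0.2856 < 0.8889, so cooperation is not sustainable.

No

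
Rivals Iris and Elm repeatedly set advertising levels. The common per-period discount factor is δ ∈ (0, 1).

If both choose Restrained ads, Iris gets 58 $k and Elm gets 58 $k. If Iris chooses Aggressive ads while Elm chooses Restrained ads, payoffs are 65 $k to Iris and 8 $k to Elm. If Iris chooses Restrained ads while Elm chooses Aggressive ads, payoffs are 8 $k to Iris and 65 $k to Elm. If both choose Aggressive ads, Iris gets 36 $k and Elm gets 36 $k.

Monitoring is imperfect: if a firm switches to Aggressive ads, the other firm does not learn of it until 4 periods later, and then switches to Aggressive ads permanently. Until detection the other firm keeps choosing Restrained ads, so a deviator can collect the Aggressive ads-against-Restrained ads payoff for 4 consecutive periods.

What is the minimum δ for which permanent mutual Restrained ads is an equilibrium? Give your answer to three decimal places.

0.701

The best deviation is to choose Aggressive ads for all 4 undetected periods, earning 65 each, then 36 forever once detected.
Deviation value: 65(1−δ^4)/(1−δ) + 36δ^4/(1−δ); cooperation value: 58/(1−δ).
IC: 58 ≥ 65(1−δ^4) + 36δ^4 = 65 − 29δ^4.
So δ^4 ≥ 7/29, giving δ ≥ (7/29)^(1/4) ≈ 0.701.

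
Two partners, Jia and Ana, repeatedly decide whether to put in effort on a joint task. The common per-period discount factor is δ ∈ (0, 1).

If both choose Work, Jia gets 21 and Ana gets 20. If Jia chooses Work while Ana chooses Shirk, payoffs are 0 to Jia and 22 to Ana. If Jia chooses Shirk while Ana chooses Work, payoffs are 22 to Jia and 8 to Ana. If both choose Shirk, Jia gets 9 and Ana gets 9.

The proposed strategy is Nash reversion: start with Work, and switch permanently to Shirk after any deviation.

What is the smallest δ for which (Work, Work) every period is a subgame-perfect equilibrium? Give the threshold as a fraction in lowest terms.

2/13

Jia: cooperation gives 21 each period; deviation gives 22 once then 9 forever.
  21/(1−δ) ≥ 22 + 9δ/(1−δ) ⇒ δ ≥ 1/13.
Ana: cooperation gives 20 each period; deviation gives 22 once then 9 forever.
  δ ≥ 2/13.
Both must hold, so the binding constraint is Ana's: δ ≥ 2/13.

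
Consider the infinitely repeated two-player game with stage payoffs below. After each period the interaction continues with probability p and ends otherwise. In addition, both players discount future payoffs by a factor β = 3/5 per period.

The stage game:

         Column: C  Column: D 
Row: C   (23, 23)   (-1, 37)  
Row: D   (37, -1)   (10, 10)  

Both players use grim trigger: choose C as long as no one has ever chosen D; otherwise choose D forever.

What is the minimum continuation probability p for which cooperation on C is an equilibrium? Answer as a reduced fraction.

Expected continuation weight on next period's payoff is β·p = 3/5·p, which plays the role of the discount factor.
Cooperation requires 3/5·p ≥ (37−23)/(37−10) = 14/27, hence p ≥ 70/81.

70/81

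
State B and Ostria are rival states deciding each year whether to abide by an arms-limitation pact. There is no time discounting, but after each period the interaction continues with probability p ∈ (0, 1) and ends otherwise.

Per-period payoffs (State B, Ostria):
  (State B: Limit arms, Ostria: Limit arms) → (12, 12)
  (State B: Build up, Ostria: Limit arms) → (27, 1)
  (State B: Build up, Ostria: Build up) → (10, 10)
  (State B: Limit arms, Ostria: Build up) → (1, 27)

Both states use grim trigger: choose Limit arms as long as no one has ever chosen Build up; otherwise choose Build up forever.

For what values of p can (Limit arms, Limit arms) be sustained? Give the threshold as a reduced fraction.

15/17

Expected cooperation value is 12 + p·12 + p²·12 + … = 12/(1−p); deviation gives 27 + p·10/(1−p).
12 ≥ 27(1−p) + 10p ⇒ 17p ≥ 15 ⇒ p ≥ 15/17.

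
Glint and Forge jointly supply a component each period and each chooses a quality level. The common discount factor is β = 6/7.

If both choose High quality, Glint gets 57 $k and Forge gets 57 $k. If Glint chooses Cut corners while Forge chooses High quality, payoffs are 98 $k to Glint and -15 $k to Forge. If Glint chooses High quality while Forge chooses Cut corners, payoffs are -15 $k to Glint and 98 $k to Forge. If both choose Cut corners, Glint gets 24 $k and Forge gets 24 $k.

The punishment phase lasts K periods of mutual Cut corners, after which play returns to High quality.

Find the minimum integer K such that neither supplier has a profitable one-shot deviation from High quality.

IC: β(1−β^K)/(1−β) ≥ (98−57)/(57−24) = 41/33.
With β = 6/7: need 1 − β^K ≥ 41/33·(1−6/7)/(6/7), i.e. β^K ≤ 0.7929.
Since (6/7)^1 = 0.8571 and (6/7)^2 = 0.7347, the smallest such K is 2.

2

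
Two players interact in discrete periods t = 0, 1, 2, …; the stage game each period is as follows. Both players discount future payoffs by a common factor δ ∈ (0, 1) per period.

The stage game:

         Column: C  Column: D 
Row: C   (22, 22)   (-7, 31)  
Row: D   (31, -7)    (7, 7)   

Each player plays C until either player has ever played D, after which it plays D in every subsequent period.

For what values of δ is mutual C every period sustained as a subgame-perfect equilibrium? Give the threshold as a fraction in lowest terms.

3/8

Cooperation forever yields 22 each period: 22/(1−δ).
Deviating yields 31 once, then 7 forever: 31 + 7δ/(1−δ).
No profitable deviation requires 22/(1−δ) ≥ 31 + 7δ/(1−δ).
Multiplying by (1−δ): 22 ≥ 31(1−δ) + 7δ = 31 − 24δ.
So 24δ ≥ 9, i.e. δ ≥ 9/24 = 3/8.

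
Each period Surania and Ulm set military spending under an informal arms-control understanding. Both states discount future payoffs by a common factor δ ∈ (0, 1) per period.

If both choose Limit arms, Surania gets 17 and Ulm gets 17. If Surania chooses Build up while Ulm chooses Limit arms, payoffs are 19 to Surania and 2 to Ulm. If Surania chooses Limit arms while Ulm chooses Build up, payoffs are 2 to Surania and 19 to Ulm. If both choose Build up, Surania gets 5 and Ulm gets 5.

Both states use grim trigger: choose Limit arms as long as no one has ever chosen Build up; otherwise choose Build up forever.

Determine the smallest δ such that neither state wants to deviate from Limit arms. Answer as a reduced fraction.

1/7

Under grim trigger the critical discount factor is (T−C)/(T−P) with T = 19, C = 17, P = 5.
δ* = (19−17)/(19−5) = 2/14 = 1/7.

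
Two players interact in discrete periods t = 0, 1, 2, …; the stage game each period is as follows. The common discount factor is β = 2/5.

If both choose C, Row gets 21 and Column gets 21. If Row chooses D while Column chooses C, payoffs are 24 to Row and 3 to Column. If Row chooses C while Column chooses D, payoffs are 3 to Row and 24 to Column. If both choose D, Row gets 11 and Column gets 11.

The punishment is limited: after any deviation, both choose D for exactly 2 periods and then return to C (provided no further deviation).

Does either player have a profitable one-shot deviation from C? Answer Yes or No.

Comparing payoff streams over the 3 periods until play realigns: cooperate → 21(1+β+…+β^2); deviate → 24 + 11(β+…+β^2).
Cooperation is sustained iff (21−11)(β+…+β^2) ≥ 24−21.
β+…+β^2 = 2/5·(1−(2/5)^2)/(1−2/5) = 0.5600, and (24−21)/(21−11) = 0.3000.
0.5600 ≥ 0.3000, so cooperation is sustainable.

No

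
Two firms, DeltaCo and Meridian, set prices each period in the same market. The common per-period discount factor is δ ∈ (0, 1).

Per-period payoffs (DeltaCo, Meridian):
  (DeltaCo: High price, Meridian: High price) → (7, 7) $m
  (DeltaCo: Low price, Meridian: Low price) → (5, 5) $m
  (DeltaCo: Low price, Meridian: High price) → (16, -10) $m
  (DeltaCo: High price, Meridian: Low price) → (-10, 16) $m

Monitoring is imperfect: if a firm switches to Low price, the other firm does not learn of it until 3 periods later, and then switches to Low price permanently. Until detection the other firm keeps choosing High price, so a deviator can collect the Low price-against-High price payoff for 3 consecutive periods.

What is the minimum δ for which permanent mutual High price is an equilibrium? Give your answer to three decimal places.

0.935

A deviator earns 16 for 3 periods, then 5 forever; cooperating earns 7 forever. Multiplying the IC by (1−δ):
7 ≥ 16(1−δ^3) + 5δ^3, so 11·δ^3 ≥ 9 and δ^3 ≥ 9/11.
δ ≥ (9/11)^(1/3) ≈ 0.935.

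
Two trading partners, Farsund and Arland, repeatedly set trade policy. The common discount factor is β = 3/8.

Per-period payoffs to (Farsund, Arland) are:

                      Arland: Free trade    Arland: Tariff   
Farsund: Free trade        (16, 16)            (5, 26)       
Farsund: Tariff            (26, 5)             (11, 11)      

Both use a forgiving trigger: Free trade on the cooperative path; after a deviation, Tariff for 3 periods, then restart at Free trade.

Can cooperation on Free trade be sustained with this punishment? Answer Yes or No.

Comparing payoff streams over the 4 periods until play realigns: cooperate → 16(1+β+…+β^3); deviate → 26 + 11(β+…+β^3).
Cooperation is sustained iff (16−11)(β+…+β^3) ≥ 26−16.
β+…+β^3 = 3/8·(1−(3/8)^3)/(1−3/8) = 0.5684, and (26−16)/(16−11) = 2.0000.
0.5684 < 2.0000, so cooperation is not sustainable.

No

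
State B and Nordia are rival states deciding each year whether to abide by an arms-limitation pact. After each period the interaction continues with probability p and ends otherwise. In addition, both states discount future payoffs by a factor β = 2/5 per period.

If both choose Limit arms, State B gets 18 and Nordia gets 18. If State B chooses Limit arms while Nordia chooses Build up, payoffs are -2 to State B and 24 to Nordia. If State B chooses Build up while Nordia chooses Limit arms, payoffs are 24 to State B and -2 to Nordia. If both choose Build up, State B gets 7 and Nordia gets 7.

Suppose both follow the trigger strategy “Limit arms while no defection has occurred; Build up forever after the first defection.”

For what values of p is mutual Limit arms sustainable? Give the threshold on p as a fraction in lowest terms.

15/17

Expected continuation weight on next period's payoff is β·p = 2/5·p, which plays the role of the discount factor.
Cooperation requires 2/5·p ≥ (24−18)/(24−7) = 6/17, hence p ≥ 15/17.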